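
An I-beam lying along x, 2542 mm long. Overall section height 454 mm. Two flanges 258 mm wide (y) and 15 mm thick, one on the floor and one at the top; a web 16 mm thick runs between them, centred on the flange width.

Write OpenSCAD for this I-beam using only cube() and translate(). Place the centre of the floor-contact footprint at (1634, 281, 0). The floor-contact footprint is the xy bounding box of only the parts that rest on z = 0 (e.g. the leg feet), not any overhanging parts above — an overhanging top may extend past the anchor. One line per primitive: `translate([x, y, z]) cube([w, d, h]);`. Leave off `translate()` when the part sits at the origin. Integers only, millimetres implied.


translate([363, 152, 0]) cube([2542, 258, 15]);
translate([363, 273, 15]) cube([2542, 16, 424]);
translate([363, 152, 439]) cube([2542, 258, 15]);


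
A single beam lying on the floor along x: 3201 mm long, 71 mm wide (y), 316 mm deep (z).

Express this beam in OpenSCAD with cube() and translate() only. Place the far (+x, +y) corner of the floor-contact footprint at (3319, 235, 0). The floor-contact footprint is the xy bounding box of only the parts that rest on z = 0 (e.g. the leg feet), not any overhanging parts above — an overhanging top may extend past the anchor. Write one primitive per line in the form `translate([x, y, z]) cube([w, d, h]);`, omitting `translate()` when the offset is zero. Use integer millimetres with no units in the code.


translate([118, 164, 0]) cube([3201, 71, 316]);


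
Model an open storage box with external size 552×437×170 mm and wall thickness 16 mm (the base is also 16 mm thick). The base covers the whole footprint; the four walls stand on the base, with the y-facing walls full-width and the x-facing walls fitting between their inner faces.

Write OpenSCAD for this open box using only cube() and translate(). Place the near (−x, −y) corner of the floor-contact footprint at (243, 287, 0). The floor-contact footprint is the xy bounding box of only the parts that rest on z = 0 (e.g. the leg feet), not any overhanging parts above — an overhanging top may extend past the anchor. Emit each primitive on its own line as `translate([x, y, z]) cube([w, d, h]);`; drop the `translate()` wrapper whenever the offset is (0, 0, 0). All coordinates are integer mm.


translate([243, 287, 0]) cube([552, 437, 16]);
translate([243, 287, 16]) cube([552, 16, 154]);
translate([243, 708, 16]) cube([552, 16, 154]);
translate([243, 303, 16]) cube([16, 405, 154]);
translate([779, 303, 16]) cube([16, 405, 154]);


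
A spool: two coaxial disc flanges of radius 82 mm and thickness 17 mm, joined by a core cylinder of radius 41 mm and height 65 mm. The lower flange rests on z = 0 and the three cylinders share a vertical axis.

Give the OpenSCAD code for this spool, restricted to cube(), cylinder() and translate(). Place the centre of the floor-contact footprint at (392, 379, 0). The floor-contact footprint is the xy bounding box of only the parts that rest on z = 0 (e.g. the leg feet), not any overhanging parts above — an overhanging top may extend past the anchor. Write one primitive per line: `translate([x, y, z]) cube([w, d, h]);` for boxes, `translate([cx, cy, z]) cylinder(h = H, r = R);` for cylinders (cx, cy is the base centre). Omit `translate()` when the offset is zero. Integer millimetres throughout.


translate([392, 379, 0]) cylinder(h = 17, r = 82);
translate([392, 379, 17]) cylinder(h = 65, r = 41);
translate([392, 379, 82]) cylinder(h = 17, r = 82);


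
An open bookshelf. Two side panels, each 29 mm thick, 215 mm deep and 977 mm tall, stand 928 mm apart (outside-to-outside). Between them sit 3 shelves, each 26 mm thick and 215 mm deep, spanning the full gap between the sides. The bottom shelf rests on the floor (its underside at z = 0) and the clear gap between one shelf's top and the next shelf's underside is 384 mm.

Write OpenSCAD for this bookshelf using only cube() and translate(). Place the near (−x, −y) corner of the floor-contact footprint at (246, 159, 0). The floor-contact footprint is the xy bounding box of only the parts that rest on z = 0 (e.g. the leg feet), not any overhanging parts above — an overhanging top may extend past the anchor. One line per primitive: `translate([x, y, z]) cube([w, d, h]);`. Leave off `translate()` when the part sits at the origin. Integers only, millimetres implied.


translate([246, 159, 0]) cube([29, 215, 977]);
translate([1145, 159, 0]) cube([29, 215, 977]);
translate([275, 159, 0]) cube([870, 215, 26]);
translate([275, 159, 410]) cube([870, 215, 26]);
translate([275, 159, 820]) cube([870, 215, 26]);


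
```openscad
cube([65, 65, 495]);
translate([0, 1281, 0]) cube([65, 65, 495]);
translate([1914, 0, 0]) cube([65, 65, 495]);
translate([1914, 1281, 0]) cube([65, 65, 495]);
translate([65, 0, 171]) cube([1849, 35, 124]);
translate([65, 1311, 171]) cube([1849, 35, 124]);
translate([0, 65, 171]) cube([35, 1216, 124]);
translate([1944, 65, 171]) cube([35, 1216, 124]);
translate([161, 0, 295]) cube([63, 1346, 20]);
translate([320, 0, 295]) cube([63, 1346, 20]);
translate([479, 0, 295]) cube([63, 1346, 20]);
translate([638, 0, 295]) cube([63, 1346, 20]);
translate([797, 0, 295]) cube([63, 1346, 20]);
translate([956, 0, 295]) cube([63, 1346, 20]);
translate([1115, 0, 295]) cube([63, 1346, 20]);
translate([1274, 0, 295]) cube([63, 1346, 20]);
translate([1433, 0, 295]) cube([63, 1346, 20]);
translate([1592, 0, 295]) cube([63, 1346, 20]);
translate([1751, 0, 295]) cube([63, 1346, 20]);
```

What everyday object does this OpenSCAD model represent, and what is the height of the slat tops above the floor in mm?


A bed frame. The slat-top height is 315 mm.

Four posts, four rails, and a row of slats — a bed frame. Slats sit on the rails at z = 171 + 124 = 295; with slat thickness 20, the top is 315 mm.


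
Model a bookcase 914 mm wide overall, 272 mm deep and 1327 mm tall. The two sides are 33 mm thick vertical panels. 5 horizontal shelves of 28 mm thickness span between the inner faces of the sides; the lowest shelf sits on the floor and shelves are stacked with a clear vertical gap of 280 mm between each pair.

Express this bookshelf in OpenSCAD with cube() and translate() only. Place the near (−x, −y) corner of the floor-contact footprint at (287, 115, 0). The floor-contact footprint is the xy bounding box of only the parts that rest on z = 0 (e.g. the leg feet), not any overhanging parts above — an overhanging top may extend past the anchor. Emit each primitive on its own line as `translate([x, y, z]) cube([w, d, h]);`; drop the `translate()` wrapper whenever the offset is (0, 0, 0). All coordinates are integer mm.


translate([287, 115, 0]) cube([33, 272, 1327]);
translate([1168, 115, 0]) cube([33, 272, 1327]);
translate([320, 115, 0]) cube([848, 272, 28]);
translate([320, 115, 308]) cube([848, 272, 28]);
translate([320, 115, 616]) cube([848, 272, 28]);
translate([320, 115, 924]) cube([848, 272, 28]);
translate([320, 115, 1232]) cube([848, 272, 28]);


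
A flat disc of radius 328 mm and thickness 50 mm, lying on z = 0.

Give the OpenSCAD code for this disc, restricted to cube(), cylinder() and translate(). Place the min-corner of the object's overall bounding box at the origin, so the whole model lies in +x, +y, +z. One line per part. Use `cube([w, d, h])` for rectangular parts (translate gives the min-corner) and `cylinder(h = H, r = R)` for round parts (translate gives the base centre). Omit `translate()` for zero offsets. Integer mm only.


translate([328, 328, 0]) cylinder(h = 50, r = 328);


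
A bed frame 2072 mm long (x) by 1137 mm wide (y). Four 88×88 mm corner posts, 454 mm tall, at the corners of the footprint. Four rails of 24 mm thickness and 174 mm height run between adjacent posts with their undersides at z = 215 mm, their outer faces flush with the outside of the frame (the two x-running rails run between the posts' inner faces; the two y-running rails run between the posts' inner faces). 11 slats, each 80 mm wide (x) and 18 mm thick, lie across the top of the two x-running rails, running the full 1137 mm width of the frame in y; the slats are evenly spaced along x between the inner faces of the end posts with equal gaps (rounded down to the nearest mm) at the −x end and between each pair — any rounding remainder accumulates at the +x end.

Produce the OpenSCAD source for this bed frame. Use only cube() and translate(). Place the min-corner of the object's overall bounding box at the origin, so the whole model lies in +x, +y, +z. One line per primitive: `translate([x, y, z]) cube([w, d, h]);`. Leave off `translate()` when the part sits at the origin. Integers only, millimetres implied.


cube([88, 88, 454]);
translate([0, 1049, 0]) cube([88, 88, 454]);
translate([1984, 0, 0]) cube([88, 88, 454]);
translate([1984, 1049, 0]) cube([88, 88, 454]);
translate([88, 0, 215]) cube([1896, 24, 174]);
translate([88, 1113, 215]) cube([1896, 24, 174]);
translate([0, 88, 215]) cube([24, 961, 174]);
translate([2048, 88, 215]) cube([24, 961, 174]);
translate([172, 0, 389]) cube([80, 1137, 18]);
translate([336, 0, 389]) cube([80, 1137, 18]);
translate([500, 0, 389]) cube([80, 1137, 18]);
translate([664, 0, 389]) cube([80, 1137, 18]);
translate([828, 0, 389]) cube([80, 1137, 18]);
translate([992, 0, 389]) cube([80, 1137, 18]);
translate([1156, 0, 389]) cube([80, 1137, 18]);
translate([1320, 0, 389]) cube([80, 1137, 18]);
translate([1484, 0, 389]) cube([80, 1137, 18]);
translate([1648, 0, 389]) cube([80, 1137, 18]);
translate([1812, 0, 389]) cube([80, 1137, 18]);


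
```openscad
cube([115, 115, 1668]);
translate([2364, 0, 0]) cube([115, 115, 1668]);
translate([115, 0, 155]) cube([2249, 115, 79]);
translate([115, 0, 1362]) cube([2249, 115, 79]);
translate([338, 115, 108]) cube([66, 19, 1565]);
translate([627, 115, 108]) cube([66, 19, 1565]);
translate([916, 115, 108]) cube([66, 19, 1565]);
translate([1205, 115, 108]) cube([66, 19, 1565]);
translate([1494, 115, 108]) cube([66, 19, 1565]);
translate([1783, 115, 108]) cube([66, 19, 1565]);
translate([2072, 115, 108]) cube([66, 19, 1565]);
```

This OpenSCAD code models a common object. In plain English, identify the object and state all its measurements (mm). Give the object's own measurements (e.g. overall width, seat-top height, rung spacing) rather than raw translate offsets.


A fence section. Two 115×115 mm posts, 1668 mm tall, stand on the floor with a clear span of 2249 mm between their inner faces. Two horizontal rails of 115×79 mm section span the gap between the posts with their undersides at z = 155 mm and z = 1362 mm, flush with the posts' −y face. 7 pickets, each 66 mm wide, 19 mm thick and 1565 mm tall, are fixed to the +y face of the rails with their bottoms at z = 108 mm, spaced across the span with a 223 mm gap after the −x post and between neighbouring pickets, with 226 mm left before the +x post.


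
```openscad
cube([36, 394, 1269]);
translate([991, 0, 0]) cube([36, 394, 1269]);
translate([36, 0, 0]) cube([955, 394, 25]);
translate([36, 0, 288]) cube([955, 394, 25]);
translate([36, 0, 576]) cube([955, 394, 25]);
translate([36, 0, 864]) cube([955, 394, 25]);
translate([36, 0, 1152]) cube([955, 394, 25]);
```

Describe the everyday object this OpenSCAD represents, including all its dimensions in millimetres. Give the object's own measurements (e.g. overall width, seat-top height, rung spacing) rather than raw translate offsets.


An open bookshelf. Two side panels, each 36 mm thick, 394 mm deep and 1269 mm tall, stand 1027 mm apart (outside-to-outside). Between them sit 5 shelves, each 25 mm thick and 394 mm deep, spanning the full gap between the sides. The bottom shelf rests on the floor (its underside at z = 0) and the clear gap between one shelf's top and the next shelf's underside is 263 mm.


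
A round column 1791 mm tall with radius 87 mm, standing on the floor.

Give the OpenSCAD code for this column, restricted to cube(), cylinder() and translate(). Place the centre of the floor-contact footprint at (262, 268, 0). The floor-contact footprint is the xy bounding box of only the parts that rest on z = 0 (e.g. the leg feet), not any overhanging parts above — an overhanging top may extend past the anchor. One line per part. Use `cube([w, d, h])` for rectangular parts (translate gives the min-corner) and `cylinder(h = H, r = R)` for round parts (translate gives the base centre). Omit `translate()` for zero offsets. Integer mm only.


translate([262, 268, 0]) cylinder(h = 1791, r = 87);


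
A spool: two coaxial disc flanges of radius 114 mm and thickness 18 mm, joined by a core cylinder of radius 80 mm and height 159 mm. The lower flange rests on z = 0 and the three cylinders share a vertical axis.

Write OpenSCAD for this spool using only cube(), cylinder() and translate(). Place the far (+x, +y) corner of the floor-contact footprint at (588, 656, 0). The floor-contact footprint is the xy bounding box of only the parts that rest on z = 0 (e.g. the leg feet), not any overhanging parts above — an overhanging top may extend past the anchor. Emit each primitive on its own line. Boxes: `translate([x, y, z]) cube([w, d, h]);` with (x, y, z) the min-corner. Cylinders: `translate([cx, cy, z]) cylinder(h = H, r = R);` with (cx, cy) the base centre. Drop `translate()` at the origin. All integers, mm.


translate([474, 542, 0]) cylinder(h = 18, r = 114);
translate([474, 542, 18]) cylinder(h = 159, r = 80);
translate([474, 542, 177]) cylinder(h = 18, r = 114);


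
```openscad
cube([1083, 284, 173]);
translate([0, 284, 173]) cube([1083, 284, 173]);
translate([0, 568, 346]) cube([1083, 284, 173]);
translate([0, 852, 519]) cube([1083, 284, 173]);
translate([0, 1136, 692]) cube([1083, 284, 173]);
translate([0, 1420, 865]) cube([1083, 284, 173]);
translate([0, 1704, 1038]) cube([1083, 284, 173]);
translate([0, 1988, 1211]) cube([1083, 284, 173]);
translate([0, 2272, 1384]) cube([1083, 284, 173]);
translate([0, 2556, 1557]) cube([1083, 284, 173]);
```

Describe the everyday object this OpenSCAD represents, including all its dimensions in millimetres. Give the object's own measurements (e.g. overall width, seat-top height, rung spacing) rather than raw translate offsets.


A straight staircase of 10 solid steps. Each step is 1083 mm wide (x), 284 mm deep (y, the going) and 173 mm tall (the rise). The first step rests on the floor; each subsequent step sits one going further in +y and one rise higher in +z, directly behind and above the previous step with no overlap.


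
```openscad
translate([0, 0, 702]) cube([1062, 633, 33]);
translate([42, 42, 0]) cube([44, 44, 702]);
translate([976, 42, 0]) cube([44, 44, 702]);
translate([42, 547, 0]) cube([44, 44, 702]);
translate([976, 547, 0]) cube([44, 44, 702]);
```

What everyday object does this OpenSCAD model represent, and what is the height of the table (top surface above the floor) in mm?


A table. The table height is 735 mm.

A 1062×633×33 slab sits at z = 702 on four 44 mm square posts — a table. The top surface is at 702 + 33 = 735 mm.


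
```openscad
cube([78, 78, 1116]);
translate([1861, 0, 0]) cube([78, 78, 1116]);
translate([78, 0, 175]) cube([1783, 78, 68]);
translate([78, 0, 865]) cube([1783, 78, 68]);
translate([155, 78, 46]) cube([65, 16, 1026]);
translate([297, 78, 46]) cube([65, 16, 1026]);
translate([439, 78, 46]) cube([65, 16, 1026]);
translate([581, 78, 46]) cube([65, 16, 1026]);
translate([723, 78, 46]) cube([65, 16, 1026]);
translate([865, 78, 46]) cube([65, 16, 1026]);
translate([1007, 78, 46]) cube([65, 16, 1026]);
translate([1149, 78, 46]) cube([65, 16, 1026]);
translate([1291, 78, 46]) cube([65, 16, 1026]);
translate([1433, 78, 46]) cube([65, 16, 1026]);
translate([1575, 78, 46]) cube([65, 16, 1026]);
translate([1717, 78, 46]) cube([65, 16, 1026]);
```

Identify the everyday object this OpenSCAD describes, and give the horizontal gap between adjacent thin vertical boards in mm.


A fence section. The picket gap is 77 mm.

Two posts, two rails, 12 pickets — a fence section. Span 1783 mm holds 12 pickets of 65 mm with 13 equal gaps: ⌊(1783 − 12·65) / 13⌋ = 77 mm.


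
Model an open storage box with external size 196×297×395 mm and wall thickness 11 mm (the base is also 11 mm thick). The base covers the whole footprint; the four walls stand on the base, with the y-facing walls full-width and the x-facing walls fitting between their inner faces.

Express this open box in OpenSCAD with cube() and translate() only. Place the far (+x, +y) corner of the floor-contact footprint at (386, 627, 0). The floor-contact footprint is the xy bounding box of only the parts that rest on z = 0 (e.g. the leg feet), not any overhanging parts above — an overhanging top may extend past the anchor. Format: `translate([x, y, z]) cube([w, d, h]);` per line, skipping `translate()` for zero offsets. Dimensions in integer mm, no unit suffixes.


translate([190, 330, 0]) cube([196, 297, 11]);
translate([190, 330, 11]) cube([196, 11, 384]);
translate([190, 616, 11]) cube([196, 11, 384]);
translate([190, 341, 11]) cube([11, 275, 384]);
translate([375, 341, 11]) cube([11, 275, 384]);


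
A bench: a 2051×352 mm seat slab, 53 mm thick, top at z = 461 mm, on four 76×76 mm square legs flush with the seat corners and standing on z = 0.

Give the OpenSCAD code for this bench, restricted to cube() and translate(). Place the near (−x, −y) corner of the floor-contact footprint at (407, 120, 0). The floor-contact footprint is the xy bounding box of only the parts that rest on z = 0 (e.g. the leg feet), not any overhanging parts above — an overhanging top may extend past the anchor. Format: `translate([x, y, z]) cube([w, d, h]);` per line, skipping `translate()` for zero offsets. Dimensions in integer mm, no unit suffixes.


translate([407, 120, 408]) cube([2051, 352, 53]);
translate([407, 120, 0]) cube([76, 76, 408]);
translate([407, 396, 0]) cube([76, 76, 408]);
translate([2382, 120, 0]) cube([76, 76, 408]);
translate([2382, 396, 0]) cube([76, 76, 408]);


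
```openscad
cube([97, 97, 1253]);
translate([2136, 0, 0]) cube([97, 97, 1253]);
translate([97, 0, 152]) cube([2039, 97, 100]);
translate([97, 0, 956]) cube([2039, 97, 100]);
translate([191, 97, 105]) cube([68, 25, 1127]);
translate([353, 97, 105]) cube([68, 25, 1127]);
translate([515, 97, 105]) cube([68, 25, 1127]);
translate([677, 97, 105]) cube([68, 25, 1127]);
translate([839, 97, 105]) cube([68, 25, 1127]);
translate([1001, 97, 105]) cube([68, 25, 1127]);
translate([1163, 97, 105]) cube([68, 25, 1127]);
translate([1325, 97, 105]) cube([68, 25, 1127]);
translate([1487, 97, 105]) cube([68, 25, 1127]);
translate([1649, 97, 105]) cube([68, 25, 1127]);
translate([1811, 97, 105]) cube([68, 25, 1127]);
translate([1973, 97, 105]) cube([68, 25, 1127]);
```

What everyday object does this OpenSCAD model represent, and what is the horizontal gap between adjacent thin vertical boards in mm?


A fence section. The picket gap is 94 mm.

Two posts, two rails, 12 pickets — a fence section. Span 2039 mm holds 12 pickets of 68 mm with 13 equal gaps: ⌊(2039 − 12·68) / 13⌋ = 94 mm.


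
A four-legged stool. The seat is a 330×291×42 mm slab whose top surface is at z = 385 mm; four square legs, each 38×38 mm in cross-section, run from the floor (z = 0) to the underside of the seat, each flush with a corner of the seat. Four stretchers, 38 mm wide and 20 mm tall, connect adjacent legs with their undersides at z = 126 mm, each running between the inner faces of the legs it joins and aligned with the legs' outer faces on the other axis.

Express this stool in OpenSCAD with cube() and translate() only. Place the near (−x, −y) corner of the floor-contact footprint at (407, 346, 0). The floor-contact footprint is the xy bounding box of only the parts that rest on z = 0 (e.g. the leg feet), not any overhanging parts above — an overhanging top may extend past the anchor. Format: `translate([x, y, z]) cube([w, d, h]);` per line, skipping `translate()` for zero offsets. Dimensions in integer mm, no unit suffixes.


// leg_h = 385 - 42 = 343
// stretcher span = 330 - 2*38 = 254
translate([407, 346, 343]) cube([330, 291, 42]);
translate([407, 346, 0]) cube([38, 38, 343]);
translate([699, 346, 0]) cube([38, 38, 343]);
translate([407, 599, 0]) cube([38, 38, 343]);
translate([699, 599, 0]) cube([38, 38, 343]);
translate([445, 346, 126]) cube([254, 38, 20]);
translate([445, 599, 126]) cube([254, 38, 20]);
translate([407, 384, 126]) cube([38, 215, 20]);
translate([699, 384, 126]) cube([38, 215, 20]);


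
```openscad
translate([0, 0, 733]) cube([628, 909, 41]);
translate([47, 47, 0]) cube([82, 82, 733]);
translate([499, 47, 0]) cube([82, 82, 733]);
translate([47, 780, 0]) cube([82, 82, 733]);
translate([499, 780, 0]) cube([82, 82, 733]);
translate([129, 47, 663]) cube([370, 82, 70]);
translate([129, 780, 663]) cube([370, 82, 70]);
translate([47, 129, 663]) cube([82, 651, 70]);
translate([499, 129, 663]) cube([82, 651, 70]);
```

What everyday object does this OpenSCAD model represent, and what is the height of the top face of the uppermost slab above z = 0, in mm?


A table. The table height is 774 mm.

A 628×909×41 slab sits at z = 733 on four 82 mm square posts — a table. The top surface is at 733 + 41 = 774 mm.


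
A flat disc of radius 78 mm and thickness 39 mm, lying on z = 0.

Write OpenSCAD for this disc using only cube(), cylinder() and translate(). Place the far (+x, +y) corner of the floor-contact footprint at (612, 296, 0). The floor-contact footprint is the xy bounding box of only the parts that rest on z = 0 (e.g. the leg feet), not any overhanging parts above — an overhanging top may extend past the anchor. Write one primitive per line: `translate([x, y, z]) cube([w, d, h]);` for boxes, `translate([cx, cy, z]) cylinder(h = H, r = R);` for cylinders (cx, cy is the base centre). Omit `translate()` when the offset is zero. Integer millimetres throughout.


translate([534, 218, 0]) cylinder(h = 39, r = 78);


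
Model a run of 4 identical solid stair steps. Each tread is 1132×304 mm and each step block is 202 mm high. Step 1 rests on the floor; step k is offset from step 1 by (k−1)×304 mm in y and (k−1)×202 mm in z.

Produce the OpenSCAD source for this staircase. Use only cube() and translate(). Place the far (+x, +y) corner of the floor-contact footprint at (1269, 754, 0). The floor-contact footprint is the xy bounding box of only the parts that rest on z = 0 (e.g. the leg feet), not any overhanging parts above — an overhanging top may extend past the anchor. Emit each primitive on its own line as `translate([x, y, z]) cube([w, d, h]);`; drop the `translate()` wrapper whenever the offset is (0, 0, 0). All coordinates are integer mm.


translate([137, 450, 0]) cube([1132, 304, 202]);
translate([137, 754, 202]) cube([1132, 304, 202]);
translate([137, 1058, 404]) cube([1132, 304, 202]);
translate([137, 1362, 606]) cube([1132, 304, 202]);


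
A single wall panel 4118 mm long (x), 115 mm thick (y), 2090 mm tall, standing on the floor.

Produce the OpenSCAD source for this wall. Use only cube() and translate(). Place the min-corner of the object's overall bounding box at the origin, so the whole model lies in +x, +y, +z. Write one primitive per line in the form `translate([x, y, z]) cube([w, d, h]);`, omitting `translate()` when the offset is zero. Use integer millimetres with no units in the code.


cube([4118, 115, 2090]);


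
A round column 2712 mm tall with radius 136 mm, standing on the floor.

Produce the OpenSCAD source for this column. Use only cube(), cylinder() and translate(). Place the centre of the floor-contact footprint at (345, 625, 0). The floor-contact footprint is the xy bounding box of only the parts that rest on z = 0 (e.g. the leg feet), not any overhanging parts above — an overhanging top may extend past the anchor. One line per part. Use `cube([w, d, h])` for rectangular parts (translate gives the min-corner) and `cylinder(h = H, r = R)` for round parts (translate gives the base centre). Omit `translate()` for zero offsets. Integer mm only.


translate([345, 625, 0]) cylinder(h = 2712, r = 136);


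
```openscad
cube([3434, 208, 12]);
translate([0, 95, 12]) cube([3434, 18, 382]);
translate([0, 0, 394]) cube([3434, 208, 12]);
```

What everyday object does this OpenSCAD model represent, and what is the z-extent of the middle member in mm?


An I-beam. The web height is 382 mm.

Two wide flanges with a thin centred web — an I-beam. Overall 406 mm minus two 12 mm flanges gives a web of 406 − 2·12 = 382 mm.


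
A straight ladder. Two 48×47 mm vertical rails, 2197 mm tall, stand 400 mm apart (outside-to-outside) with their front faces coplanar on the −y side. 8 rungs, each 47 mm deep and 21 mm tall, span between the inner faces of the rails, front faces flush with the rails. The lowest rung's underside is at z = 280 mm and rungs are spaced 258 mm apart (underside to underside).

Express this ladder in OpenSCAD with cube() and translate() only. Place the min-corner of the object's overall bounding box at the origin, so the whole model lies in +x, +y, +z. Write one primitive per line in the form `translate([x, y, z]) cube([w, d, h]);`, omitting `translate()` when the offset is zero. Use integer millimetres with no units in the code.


// rung span = 400 - 2*48 = 304
// rung[k] z = 280 + k*258
cube([48, 47, 2197]);
translate([352, 0, 0]) cube([48, 47, 2197]);
translate([48, 0, 280]) cube([304, 47, 21]);
translate([48, 0, 538]) cube([304, 47, 21]);
translate([48, 0, 796]) cube([304, 47, 21]);
translate([48, 0, 1054]) cube([304, 47, 21]);
translate([48, 0, 1312]) cube([304, 47, 21]);
translate([48, 0, 1570]) cube([304, 47, 21]);
translate([48, 0, 1828]) cube([304, 47, 21]);
translate([48, 0, 2086]) cube([304, 47, 21]);


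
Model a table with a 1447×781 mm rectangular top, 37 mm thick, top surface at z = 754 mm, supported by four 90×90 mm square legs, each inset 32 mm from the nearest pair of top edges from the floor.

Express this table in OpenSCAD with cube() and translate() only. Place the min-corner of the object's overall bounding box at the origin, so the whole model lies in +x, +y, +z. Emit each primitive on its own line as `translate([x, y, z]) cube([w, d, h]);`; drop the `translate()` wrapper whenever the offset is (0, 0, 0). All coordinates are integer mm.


translate([0, 0, 717]) cube([1447, 781, 37]);
translate([32, 32, 0]) cube([90, 90, 717]);
translate([1325, 32, 0]) cube([90, 90, 717]);
translate([32, 659, 0]) cube([90, 90, 717]);
translate([1325, 659, 0]) cube([90, 90, 717]);


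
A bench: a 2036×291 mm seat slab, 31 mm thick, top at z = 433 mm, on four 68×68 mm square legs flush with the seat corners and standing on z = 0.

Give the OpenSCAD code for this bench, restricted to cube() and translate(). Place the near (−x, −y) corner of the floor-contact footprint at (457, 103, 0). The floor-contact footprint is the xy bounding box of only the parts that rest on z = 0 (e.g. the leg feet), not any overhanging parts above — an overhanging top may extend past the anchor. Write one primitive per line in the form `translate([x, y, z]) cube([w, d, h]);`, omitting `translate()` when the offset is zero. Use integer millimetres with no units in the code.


translate([457, 103, 402]) cube([2036, 291, 31]);
translate([457, 103, 0]) cube([68, 68, 402]);
translate([457, 326, 0]) cube([68, 68, 402]);
translate([2425, 103, 0]) cube([68, 68, 402]);
translate([2425, 326, 0]) cube([68, 68, 402]);


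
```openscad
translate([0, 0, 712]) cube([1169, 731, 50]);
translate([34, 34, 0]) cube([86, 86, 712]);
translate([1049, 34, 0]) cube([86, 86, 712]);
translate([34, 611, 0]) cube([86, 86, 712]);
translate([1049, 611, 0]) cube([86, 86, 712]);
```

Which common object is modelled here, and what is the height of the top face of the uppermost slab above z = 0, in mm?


A table. The table height is 762 mm.

A 1169×731×50 slab sits at z = 712 on four 86 mm square posts — a table. The top surface is at 712 + 50 = 762 mm.


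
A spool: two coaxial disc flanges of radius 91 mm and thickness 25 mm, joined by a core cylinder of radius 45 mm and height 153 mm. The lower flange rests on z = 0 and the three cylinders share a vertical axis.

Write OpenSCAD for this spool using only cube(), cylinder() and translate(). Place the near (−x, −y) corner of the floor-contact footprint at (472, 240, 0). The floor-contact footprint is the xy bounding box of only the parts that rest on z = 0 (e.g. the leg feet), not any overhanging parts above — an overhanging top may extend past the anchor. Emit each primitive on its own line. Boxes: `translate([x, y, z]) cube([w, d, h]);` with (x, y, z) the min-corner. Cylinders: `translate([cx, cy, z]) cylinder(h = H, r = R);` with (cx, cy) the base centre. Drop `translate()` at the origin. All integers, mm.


translate([563, 331, 0]) cylinder(h = 25, r = 91);
translate([563, 331, 25]) cylinder(h = 153, r = 45);
translate([563, 331, 178]) cylinder(h = 25, r = 91);


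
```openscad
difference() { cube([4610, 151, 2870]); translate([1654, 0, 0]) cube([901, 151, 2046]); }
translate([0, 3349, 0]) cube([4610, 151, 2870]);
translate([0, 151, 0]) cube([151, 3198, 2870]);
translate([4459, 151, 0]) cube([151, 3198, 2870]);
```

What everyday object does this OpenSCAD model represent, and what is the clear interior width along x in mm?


A single room. The interior width is 4308 mm.

Four walls enclosing a rectangle with a door in the front wall — a room. Outside width 4610 minus two 151 mm walls gives 4308 mm.


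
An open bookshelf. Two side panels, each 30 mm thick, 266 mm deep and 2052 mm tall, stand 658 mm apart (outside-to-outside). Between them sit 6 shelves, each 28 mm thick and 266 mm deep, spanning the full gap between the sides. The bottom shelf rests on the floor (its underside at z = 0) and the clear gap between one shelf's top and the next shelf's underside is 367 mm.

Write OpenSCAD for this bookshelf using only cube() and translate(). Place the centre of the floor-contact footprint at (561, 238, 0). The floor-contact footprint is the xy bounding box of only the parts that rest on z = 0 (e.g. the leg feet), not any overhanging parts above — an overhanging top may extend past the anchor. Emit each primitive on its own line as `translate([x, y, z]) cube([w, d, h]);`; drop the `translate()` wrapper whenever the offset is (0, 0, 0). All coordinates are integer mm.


translate([232, 105, 0]) cube([30, 266, 2052]);
translate([860, 105, 0]) cube([30, 266, 2052]);
translate([262, 105, 0]) cube([598, 266, 28]);
translate([262, 105, 395]) cube([598, 266, 28]);
translate([262, 105, 790]) cube([598, 266, 28]);
translate([262, 105, 1185]) cube([598, 266, 28]);
translate([262, 105, 1580]) cube([598, 266, 28]);
translate([262, 105, 1975]) cube([598, 266, 28]);


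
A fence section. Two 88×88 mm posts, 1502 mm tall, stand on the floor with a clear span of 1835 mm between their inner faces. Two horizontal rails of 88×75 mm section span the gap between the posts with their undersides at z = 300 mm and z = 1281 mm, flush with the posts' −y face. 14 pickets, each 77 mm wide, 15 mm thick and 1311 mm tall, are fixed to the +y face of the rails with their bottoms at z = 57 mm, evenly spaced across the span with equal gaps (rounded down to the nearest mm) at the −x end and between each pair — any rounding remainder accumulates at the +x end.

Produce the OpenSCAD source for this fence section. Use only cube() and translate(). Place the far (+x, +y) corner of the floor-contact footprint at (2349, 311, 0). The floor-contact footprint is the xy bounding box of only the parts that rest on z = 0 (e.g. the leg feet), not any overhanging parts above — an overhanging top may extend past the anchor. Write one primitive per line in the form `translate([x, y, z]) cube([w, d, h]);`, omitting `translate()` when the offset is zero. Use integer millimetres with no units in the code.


translate([338, 223, 0]) cube([88, 88, 1502]);
translate([2261, 223, 0]) cube([88, 88, 1502]);
translate([426, 223, 300]) cube([1835, 88, 75]);
translate([426, 223, 1281]) cube([1835, 88, 75]);
translate([476, 311, 57]) cube([77, 15, 1311]);
translate([603, 311, 57]) cube([77, 15, 1311]);
translate([730, 311, 57]) cube([77, 15, 1311]);
translate([857, 311, 57]) cube([77, 15, 1311]);
translate([984, 311, 57]) cube([77, 15, 1311]);
translate([1111, 311, 57]) cube([77, 15, 1311]);
translate([1238, 311, 57]) cube([77, 15, 1311]);
translate([1365, 311, 57]) cube([77, 15, 1311]);
translate([1492, 311, 57]) cube([77, 15, 1311]);
translate([1619, 311, 57]) cube([77, 15, 1311]);
translate([1746, 311, 57]) cube([77, 15, 1311]);
translate([1873, 311, 57]) cube([77, 15, 1311]);
translate([2000, 311, 57]) cube([77, 15, 1311]);
translate([2127, 311, 57]) cube([77, 15, 1311]);


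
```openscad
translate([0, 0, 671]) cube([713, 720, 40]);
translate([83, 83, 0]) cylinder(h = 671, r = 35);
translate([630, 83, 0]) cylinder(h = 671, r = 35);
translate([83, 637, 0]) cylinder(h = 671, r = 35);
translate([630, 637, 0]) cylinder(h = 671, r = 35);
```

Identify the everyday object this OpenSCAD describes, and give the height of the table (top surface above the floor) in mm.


A table. The table height is 711 mm.

A 713×720×40 slab sits at z = 671 on four Ø70 mm round legs — a table. The top surface is at 671 + 40 = 711 mm.


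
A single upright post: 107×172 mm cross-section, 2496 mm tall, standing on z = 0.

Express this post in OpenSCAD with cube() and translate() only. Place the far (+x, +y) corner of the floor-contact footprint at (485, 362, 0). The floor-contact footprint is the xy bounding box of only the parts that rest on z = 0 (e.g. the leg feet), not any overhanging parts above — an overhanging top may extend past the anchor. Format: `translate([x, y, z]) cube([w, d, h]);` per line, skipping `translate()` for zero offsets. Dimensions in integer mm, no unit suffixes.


translate([378, 190, 0]) cube([107, 172, 2496]);


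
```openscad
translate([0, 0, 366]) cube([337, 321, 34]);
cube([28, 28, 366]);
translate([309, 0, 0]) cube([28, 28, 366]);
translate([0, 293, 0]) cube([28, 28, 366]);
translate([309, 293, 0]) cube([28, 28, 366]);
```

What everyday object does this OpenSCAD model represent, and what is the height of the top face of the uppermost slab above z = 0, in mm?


A stool. The seat height is 400 mm.

A 337×321×34 slab at z = 366 on four corner posts — a stool. The seat top is 366 + 34 = 400 mm.


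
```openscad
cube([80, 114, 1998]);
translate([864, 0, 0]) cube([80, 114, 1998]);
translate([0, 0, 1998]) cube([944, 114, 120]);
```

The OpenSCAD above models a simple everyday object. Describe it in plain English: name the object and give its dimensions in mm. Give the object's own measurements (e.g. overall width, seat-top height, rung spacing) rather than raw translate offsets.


A door frame. The clear opening is 784 mm wide and 1998 mm high. Two 80 mm wide jambs, 114 mm deep, stand either side of the opening from the floor to the top of the opening. A 120 mm thick head sits across the top of both jambs, spanning the full outside width of the frame.


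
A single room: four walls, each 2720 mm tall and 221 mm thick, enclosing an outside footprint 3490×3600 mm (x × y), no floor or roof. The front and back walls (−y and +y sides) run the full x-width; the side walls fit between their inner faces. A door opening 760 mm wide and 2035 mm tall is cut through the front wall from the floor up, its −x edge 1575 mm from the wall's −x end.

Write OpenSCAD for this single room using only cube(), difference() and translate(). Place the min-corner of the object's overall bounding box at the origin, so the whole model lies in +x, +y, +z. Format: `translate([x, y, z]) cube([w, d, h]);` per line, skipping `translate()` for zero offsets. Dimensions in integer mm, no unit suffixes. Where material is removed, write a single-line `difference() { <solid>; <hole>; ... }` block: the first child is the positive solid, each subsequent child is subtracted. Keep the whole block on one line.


difference() { cube([3490, 221, 2720]); translate([1575, 0, 0]) cube([760, 221, 2035]); }
translate([0, 3379, 0]) cube([3490, 221, 2720]);
translate([0, 221, 0]) cube([221, 3158, 2720]);
translate([3269, 221, 0]) cube([221, 3158, 2720]);


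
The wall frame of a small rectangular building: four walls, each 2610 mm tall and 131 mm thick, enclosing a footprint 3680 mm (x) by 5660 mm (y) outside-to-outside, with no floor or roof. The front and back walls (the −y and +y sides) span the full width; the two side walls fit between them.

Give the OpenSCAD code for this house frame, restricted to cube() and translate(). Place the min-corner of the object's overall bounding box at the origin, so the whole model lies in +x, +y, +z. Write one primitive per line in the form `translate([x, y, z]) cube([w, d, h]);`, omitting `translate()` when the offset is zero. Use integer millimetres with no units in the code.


cube([3680, 131, 2610]);
translate([0, 5529, 0]) cube([3680, 131, 2610]);
translate([0, 131, 0]) cube([131, 5398, 2610]);
translate([3549, 131, 0]) cube([131, 5398, 2610]);


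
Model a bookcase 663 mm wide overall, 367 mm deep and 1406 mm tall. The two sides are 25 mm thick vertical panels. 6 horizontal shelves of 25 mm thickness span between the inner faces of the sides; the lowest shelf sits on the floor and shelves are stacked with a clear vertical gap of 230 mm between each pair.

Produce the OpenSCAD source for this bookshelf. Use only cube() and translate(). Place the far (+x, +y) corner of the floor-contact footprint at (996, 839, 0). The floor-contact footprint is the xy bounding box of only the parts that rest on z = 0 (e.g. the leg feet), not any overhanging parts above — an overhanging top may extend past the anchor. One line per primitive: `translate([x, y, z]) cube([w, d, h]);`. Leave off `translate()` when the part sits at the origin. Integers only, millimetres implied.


translate([333, 472, 0]) cube([25, 367, 1406]);
translate([971, 472, 0]) cube([25, 367, 1406]);
translate([358, 472, 0]) cube([613, 367, 25]);
translate([358, 472, 255]) cube([613, 367, 25]);
translate([358, 472, 510]) cube([613, 367, 25]);
translate([358, 472, 765]) cube([613, 367, 25]);
translate([358, 472, 1020]) cube([613, 367, 25]);
translate([358, 472, 1275]) cube([613, 367, 25]);


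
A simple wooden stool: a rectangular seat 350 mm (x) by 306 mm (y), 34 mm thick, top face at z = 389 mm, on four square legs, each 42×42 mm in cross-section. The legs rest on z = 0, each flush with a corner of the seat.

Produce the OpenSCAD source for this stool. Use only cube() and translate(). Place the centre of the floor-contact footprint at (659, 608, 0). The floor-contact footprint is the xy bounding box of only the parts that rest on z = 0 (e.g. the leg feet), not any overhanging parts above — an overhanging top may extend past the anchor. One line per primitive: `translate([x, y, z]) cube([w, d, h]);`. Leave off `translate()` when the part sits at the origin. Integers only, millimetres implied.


translate([484, 455, 355]) cube([350, 306, 34]);
translate([484, 455, 0]) cube([42, 42, 355]);
translate([792, 455, 0]) cube([42, 42, 355]);
translate([484, 719, 0]) cube([42, 42, 355]);
translate([792, 719, 0]) cube([42, 42, 355]);


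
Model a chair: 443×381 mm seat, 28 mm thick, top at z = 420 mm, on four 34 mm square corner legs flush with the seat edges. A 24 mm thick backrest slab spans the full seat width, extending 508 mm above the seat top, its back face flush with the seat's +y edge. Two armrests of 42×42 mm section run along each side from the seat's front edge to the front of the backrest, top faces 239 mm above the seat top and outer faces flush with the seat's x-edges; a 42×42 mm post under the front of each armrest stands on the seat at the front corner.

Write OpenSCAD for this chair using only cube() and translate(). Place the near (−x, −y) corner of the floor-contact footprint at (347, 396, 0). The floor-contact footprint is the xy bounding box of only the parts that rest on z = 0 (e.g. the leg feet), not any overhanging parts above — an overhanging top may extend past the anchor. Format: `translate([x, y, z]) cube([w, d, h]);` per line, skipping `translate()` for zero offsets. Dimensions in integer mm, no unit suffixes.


translate([347, 396, 392]) cube([443, 381, 28]);
translate([347, 396, 0]) cube([34, 34, 392]);
translate([756, 396, 0]) cube([34, 34, 392]);
translate([347, 743, 0]) cube([34, 34, 392]);
translate([756, 743, 0]) cube([34, 34, 392]);
translate([347, 753, 420]) cube([443, 24, 508]);
translate([347, 396, 617]) cube([42, 357, 42]);
translate([748, 396, 617]) cube([42, 357, 42]);
translate([347, 396, 420]) cube([42, 42, 197]);
translate([748, 396, 420]) cube([42, 42, 197]);
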